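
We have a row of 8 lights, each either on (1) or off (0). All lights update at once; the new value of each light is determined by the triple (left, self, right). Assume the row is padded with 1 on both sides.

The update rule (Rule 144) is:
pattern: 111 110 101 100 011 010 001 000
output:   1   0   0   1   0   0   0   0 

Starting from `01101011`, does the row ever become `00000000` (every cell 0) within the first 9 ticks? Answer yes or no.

no

00000001
10000000
01000000
00100000
10010000
01001000
00100100
10010010
01001000
tick 9 is 01001000, still not uniform 0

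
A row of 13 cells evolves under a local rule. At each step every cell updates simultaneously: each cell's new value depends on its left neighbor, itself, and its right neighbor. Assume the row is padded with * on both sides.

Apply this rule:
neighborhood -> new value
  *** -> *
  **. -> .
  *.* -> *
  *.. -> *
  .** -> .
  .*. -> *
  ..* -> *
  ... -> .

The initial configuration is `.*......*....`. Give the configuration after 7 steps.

step 1: ***....***..*
step 2: **.*..*.*.**.
step 3: *.********..*
step 4: .*.******.**.
step 5: ***.****.*..*
step 6: **.*.**.****.
step 7: *.***..*.**.*

*.***..*.**.*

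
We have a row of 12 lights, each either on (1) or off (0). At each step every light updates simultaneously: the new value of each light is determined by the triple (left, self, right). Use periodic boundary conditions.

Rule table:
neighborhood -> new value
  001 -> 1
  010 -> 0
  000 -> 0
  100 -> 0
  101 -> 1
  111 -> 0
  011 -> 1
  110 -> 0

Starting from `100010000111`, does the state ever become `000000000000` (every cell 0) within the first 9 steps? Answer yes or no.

no

000100001100
001000011000
010000110000
100001100000
000011000001
000110000010
001100000100
011000001000
110000010000
step 9 is 110000010000, still not uniform 0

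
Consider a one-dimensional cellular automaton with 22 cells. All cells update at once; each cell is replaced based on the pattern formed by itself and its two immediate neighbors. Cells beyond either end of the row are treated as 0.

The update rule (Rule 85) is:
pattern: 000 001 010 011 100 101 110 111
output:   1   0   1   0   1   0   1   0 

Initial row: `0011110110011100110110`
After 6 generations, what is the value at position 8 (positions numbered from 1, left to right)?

1000010011000110010011
1111011001110011011001
0001001100011001001101
1101100111001101100101
0100110001100100110101
0110011100110110010101
position 8 holds 1

1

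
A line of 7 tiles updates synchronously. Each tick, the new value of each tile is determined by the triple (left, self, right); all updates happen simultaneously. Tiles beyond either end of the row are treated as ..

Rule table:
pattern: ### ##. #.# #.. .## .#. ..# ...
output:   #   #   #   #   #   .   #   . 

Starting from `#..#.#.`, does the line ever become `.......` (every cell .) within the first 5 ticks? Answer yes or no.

no

tick 1: .##.#.#
tick 2: ####.#.
tick 3: #####.#
tick 4: ######.
tick 5: #######
tick 5 is #######, still not uniform .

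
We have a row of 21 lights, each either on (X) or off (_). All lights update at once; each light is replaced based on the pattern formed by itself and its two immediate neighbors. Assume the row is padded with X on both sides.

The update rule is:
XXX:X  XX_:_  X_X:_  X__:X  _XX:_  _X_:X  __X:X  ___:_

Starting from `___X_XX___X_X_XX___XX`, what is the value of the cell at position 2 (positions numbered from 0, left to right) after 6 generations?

X

X_XX___X_XX_X___X_X_X
____X_XX____XX_XX_X__
X__XX___X__X______XXX
_XX__X_XXXXXX____X_XX
___XXX__XXXX_X__XX__X
X_X_X_XX_XX__XXX__XX_
position 2 holds X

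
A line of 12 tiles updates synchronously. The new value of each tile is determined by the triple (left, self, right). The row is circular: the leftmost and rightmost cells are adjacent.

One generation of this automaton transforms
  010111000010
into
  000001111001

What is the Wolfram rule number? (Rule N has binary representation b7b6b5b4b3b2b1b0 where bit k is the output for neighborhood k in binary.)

81

position 4: 111 → 0  (bit 7 = 0)
position 5: 110 → 1  (bit 6 = 1)
position 2: 101 → 0  (bit 5 = 0)
position 6: 100 → 1  (bit 4 = 1)
position 3: 011 → 0  (bit 3 = 0)
position 1: 010 → 0  (bit 2 = 0)
position 0: 001 → 0  (bit 1 = 0)
position 7: 000 → 1  (bit 0 = 1)
bits b7..b0 = 01010001 = 81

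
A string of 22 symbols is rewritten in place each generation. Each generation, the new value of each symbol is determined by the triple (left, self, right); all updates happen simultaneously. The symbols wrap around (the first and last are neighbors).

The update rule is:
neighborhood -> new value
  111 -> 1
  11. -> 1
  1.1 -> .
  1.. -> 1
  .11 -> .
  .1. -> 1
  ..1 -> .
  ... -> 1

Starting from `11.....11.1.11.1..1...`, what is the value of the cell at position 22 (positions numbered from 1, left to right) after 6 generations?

.11111..1.1..1.11.111.
..11111.1.11.1..1..111
1..1111.1..1.11.11..11
11..111.11.1..1..11..1
111..11..1.11.11..11..
.111..11.1..1..11..11.
position 22 holds .

.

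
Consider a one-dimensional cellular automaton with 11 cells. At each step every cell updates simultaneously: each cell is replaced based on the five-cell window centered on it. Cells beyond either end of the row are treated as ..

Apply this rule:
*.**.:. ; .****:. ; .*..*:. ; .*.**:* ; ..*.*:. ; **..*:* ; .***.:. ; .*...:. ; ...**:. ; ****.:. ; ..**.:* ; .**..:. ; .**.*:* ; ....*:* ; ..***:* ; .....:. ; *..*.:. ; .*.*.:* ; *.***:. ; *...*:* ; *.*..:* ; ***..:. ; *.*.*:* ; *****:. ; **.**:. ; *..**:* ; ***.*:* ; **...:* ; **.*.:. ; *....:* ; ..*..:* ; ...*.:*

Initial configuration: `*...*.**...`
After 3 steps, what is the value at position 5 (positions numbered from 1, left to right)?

*

*.**.*..**.
.*.*.*.**.*
*.*****.*.*
position 5 holds *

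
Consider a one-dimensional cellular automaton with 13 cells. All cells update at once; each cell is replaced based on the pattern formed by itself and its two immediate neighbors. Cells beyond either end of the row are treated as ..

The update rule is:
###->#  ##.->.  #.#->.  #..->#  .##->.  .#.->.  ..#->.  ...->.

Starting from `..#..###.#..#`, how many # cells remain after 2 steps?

3

step 1: ...#..#...#..
step 2: ....#..#...#.
count of #: 3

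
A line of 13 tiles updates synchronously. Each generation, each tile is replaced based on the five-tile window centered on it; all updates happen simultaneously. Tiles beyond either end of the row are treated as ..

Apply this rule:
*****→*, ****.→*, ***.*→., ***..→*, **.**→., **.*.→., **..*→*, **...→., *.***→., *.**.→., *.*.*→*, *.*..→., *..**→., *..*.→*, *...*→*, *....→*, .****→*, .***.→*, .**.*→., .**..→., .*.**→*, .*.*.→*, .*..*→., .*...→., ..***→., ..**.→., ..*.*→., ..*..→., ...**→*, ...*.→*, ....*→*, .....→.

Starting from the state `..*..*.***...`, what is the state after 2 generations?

**..*.*.**.*.
..**.***.....

..**.***.....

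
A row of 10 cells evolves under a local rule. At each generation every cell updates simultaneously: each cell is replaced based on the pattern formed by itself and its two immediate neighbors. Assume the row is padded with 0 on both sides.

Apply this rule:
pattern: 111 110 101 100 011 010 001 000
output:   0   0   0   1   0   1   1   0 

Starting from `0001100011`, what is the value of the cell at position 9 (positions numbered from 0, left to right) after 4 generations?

0010010100
0111110110
1000000001
1100000011
position 9 holds 1

1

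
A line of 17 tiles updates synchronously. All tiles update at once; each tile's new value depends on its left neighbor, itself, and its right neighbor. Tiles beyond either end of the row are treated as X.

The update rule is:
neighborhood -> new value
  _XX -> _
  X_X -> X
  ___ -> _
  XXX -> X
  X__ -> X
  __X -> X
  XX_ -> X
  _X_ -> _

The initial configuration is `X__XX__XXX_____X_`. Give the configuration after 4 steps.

XXXXXX_XXX_XXX_X_

XXX_XXX_XXX___X_X
XXXX_XXX_XXX_X_X_
XXXXX_XXX_XXX_X_X
XXXXXX_XXX_XXX_X_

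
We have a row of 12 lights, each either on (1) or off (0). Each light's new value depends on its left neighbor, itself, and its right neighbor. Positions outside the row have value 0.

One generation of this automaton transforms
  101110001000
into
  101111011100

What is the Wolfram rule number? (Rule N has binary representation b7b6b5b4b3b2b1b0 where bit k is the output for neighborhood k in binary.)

222

position 3: 111 → 1  (bit 7 = 1)
position 4: 110 → 1  (bit 6 = 1)
position 1: 101 → 0  (bit 5 = 0)
position 5: 100 → 1  (bit 4 = 1)
position 2: 011 → 1  (bit 3 = 1)
position 0: 010 → 1  (bit 2 = 1)
position 7: 001 → 1  (bit 1 = 1)
position 6: 000 → 0  (bit 0 = 0)
bits b7..b0 = 11011110 = 222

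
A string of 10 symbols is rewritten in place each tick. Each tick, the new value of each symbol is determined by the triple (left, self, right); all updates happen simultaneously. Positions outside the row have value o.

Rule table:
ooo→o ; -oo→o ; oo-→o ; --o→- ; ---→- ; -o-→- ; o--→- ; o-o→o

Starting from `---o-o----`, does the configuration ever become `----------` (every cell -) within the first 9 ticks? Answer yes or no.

yes

----o-----
----------
all cells are - at tick 2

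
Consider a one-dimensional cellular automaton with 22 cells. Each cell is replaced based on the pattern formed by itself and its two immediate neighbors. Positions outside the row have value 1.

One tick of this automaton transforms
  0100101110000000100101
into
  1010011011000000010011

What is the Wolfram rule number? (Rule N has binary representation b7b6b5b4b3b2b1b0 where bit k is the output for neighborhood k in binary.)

120

position 7: 111 → 0  (bit 7 = 0)
position 8: 110 → 1  (bit 6 = 1)
position 0: 101 → 1  (bit 5 = 1)
position 2: 100 → 1  (bit 4 = 1)
position 6: 011 → 1  (bit 3 = 1)
position 1: 010 → 0  (bit 2 = 0)
position 3: 001 → 0  (bit 1 = 0)
position 10: 000 → 0  (bit 0 = 0)
bits b7..b0 = 01111000 = 120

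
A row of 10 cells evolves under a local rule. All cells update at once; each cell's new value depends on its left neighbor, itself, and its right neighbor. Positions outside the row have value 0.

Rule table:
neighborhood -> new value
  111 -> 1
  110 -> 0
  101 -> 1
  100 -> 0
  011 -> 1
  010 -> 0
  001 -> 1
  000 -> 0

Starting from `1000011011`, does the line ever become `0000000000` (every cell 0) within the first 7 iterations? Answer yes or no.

no

0000110110
0001101100
0011011000
0110110000
1101100000
1011000000
0110000000
iteration 7 is 0110000000, still not uniform 0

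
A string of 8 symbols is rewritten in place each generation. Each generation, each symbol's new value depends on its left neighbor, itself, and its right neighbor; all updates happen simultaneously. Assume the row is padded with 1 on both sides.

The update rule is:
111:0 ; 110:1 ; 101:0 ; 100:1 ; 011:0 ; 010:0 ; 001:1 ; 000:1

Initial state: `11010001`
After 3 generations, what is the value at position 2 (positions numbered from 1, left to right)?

1

01001110
00110010
11011100
position 2 holds 1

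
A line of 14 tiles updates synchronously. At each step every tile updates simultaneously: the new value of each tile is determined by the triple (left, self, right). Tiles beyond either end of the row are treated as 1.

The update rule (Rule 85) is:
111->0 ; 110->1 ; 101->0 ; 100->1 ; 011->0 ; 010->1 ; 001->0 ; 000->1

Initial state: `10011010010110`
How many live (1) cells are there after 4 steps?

7

11001011010010
01101001011010
00101101001010
10100101101010
count of 1: 7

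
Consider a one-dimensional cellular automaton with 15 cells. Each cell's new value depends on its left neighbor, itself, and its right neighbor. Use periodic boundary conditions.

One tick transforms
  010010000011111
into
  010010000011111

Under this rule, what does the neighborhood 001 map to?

0

At position 3 the neighborhood is 001; the next row has 0 there.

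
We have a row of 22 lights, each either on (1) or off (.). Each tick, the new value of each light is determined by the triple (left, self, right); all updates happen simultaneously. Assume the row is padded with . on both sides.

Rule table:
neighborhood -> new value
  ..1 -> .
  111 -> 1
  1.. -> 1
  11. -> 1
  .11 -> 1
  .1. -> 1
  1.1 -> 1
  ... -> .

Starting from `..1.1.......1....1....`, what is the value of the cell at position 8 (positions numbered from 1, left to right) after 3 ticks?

1

..1111......11...11...
..11111.....111..111..
..111111....1111.1111.
position 8 holds 1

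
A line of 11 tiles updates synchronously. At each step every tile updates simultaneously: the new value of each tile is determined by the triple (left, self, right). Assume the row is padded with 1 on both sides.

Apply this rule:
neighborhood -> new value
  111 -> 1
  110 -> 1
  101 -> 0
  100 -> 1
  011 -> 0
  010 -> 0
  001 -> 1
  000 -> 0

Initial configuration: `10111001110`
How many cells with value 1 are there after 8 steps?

10011110110
11101110010
11100111100
11111011111
11111001111
11111110111
11111110011
11111111101
count of 1: 10

10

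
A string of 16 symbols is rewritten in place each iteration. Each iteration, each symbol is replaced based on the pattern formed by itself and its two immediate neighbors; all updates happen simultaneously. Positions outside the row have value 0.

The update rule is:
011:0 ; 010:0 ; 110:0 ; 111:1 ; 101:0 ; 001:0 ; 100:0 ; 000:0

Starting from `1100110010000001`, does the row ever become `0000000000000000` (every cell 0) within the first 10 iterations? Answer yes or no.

yes

0000000000000000
all cells are 0 at iteration 1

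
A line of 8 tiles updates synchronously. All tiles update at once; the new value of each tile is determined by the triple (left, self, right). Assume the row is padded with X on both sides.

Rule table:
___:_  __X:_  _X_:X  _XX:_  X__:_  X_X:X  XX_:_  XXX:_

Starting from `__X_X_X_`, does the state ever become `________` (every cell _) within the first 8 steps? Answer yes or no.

yes

step 1: __XXXXXX
step 2: ________
all cells are _ at step 2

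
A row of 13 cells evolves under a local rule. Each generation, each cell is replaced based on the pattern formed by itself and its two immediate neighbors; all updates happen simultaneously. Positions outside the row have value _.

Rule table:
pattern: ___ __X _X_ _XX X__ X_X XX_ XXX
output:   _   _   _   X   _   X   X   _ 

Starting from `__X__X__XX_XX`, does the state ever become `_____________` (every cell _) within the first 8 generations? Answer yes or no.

yes

________XXXXX
________X___X
_____________
all cells are _ at generation 3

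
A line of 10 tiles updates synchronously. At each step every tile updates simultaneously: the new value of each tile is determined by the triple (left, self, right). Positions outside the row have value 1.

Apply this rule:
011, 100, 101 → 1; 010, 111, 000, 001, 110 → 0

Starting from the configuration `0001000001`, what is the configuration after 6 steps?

0101010010

step 1: 1000100001
step 2: 0100010001
step 3: 1010001001
step 4: 0101000101
step 5: 1010100011
step 6: 0101010010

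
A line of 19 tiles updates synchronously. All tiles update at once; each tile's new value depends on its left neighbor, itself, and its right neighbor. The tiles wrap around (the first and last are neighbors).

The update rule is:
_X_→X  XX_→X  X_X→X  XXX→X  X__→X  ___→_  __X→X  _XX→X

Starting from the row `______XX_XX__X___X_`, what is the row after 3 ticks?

tick 1: _____XXXXXXXXXX_XXX
tick 2: X___XXXXXXXXXXXXXXX
tick 3: XX_XXXXXXXXXXXXXXXX

XX_XXXXXXXXXXXXXXXX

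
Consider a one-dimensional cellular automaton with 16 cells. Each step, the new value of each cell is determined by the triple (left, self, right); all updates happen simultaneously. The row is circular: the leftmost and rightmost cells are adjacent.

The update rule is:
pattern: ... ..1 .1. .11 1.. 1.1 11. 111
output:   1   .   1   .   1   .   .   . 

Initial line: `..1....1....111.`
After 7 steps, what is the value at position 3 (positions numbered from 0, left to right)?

step 1: 1.1111.1111....1
step 2: ...........111..
step 3: 1111111111....11
step 4: ..........111...
step 5: 111111111....111
step 6: .........111....
step 7: 11111111....1111
position 3 holds 1

1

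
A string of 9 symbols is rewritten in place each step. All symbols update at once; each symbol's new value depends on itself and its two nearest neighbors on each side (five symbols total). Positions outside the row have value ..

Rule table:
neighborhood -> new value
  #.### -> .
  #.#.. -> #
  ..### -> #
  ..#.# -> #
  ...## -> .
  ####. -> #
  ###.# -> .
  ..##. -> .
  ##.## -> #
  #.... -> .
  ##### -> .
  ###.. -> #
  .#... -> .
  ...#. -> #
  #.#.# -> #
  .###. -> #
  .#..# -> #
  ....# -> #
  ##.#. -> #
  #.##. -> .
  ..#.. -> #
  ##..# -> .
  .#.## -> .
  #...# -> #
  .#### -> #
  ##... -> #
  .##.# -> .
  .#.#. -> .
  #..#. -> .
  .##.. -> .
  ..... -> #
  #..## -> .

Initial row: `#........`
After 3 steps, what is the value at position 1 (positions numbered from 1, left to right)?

.

#..######
##.##..##
..#......
position 1 holds .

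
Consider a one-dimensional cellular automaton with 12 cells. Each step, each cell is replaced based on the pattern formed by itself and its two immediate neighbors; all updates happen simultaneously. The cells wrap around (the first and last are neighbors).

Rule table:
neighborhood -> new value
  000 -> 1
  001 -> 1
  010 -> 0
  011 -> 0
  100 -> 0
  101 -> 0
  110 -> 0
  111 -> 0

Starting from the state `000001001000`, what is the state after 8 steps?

100000000100

111110010011
000000100100
111111001001
000000010010
111111100100
000000001001
011111110010
100000000100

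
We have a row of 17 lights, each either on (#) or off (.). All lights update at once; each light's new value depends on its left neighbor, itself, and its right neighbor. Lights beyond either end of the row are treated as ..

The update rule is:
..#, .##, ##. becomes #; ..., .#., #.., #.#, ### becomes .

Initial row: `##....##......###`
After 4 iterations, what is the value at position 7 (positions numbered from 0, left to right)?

.

##...###.....##.#
##..##.#....###..
##.###.....##.#..
##.#.#....###....
position 7 holds .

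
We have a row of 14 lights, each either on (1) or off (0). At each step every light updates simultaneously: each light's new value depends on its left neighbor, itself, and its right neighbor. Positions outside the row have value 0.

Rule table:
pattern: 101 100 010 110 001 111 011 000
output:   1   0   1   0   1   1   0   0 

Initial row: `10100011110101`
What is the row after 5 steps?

01011011110000

11100101101111
01001110010110
11010100111000
00111101010000
01011011110000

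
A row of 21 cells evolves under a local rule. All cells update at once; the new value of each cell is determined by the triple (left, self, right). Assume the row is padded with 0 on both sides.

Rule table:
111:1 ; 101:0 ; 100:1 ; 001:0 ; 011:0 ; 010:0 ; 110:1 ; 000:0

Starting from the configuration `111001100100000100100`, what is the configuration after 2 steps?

001110011001000001001

011100110010000010010
001110011001000001001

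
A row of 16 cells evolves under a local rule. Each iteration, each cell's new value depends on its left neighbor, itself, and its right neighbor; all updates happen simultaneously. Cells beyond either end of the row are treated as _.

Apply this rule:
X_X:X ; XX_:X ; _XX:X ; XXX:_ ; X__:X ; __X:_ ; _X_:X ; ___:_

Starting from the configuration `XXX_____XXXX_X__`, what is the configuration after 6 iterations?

X_XX____X__XXXX_
XXXXX___XX_X__XX
X___XX__XXXXX_XX
XX__XXX_X___XXXX
XXX_X_XXXX__X__X
X_XXXXX__XX_XX_X

X_XXXXX__XX_XX_X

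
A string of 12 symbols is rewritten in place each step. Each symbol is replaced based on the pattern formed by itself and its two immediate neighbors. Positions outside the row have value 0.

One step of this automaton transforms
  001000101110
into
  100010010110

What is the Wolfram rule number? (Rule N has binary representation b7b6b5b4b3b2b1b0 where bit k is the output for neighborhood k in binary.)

225

position 9: 111 → 1  (bit 7 = 1)
position 10: 110 → 1  (bit 6 = 1)
position 7: 101 → 1  (bit 5 = 1)
position 3: 100 → 0  (bit 4 = 0)
position 8: 011 → 0  (bit 3 = 0)
position 2: 010 → 0  (bit 2 = 0)
position 1: 001 → 0  (bit 1 = 0)
position 0: 000 → 1  (bit 0 = 1)
bits b7..b0 = 11100001 = 225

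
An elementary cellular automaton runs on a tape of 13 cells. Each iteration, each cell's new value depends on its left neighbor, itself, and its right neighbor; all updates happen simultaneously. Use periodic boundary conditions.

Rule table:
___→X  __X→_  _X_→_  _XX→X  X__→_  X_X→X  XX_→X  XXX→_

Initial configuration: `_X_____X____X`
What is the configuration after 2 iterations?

___X_X_X_XX__

X__XXX___XX__
___X_X_X_XX__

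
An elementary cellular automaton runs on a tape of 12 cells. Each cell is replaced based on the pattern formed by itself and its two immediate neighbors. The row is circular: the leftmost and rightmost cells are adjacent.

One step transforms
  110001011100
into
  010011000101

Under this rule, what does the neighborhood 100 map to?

0

At position 2 the neighborhood is 100; the next row has 0 there.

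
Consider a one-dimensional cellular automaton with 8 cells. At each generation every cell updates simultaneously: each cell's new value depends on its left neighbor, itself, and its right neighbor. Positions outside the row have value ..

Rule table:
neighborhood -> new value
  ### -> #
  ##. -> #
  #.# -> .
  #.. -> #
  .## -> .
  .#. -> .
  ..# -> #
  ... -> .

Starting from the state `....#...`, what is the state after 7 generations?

...#.#..
..#...#.
.#.#.#.#
#.......
.#......
#.#.....
...#....

...#....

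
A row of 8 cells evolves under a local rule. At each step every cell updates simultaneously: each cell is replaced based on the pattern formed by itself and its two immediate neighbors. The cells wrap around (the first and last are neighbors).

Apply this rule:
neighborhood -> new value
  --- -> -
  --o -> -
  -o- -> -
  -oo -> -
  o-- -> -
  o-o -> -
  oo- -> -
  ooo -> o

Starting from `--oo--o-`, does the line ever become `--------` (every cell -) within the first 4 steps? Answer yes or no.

yes

--------
all cells are - at step 1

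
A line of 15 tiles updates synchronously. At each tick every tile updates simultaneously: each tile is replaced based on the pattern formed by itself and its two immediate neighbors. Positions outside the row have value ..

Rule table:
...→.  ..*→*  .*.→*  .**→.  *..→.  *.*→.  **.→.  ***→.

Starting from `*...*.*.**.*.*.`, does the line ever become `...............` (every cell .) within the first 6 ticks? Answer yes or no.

no

*..**.*....*.*.
*.*...*...**.*.
*.*..**..*...*.
*.*.*...**..**.
*.*.*..*...*...
*.*.*.**..**...
tick 6 is *.*.*.**..**..., still not uniform .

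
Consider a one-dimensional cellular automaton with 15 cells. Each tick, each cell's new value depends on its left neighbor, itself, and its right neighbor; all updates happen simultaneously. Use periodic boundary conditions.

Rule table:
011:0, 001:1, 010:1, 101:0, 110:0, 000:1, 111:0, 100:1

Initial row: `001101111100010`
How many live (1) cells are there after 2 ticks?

8

tick 1: 110000000011111
tick 2: 001111111100000
count of 1: 8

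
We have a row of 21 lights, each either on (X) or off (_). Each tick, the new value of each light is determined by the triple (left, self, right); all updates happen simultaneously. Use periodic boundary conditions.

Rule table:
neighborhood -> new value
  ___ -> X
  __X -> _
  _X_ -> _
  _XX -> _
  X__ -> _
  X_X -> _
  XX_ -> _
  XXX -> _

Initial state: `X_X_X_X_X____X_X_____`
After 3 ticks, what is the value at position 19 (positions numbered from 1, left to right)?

__________XX_____XXX_
XXXXXXXXX____XXX_____
__________XX_____XXX_
position 19 holds X

X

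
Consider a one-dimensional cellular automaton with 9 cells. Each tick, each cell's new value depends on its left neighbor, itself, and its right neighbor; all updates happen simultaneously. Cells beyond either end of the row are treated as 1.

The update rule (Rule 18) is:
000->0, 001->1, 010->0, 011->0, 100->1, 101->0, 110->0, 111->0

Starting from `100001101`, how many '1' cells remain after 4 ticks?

tick 1: 010010000
tick 2: 001101001
tick 3: 110000110
tick 4: 001001000
count of 1: 2

2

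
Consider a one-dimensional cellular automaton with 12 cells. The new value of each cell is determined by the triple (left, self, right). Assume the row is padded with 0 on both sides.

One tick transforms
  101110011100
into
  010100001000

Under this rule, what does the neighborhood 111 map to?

1

At position 3 the neighborhood is 111; the next row has 1 there.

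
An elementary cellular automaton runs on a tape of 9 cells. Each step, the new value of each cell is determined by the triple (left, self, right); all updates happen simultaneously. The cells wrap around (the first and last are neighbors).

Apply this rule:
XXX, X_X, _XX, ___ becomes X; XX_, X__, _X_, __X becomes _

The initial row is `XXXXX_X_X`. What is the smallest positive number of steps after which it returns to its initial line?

step 1: XXXX_X_XX
step 2: XXX_X_XXX
step 3: XX_X_XXXX
step 4: X_X_XXXXX
step 5: _X_XXXXXX
step 6: X_XXXXXX_
step 7: _XXXXXX_X
step 8: XXXXXX_X_
step 9: XXXXX_X_X

9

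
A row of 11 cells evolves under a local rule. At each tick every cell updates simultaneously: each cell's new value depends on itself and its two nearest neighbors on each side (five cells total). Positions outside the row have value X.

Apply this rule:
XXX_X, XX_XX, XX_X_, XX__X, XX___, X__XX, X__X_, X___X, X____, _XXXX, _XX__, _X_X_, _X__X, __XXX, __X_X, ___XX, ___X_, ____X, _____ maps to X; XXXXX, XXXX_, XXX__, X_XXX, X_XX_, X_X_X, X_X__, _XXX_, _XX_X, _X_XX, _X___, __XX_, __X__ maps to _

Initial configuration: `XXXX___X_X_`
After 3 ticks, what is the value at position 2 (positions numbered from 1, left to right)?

_

____XXXXX__
XXXXXX___XX
______XXXXX
position 2 holds _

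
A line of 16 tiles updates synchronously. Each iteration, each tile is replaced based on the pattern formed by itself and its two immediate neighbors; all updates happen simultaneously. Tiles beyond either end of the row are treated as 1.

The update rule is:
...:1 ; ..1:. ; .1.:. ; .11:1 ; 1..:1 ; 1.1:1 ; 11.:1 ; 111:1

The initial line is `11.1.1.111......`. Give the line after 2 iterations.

1111.11111111111

111.1.111111111.
1111.11111111111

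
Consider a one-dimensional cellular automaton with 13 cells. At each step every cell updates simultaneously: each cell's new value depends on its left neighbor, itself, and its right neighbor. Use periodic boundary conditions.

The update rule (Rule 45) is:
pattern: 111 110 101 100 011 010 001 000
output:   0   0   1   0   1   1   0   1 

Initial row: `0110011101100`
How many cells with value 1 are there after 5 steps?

5

step 1: 0100010011001
step 2: 1101010010001
step 3: 0011110010101
step 4: 0010000011111
step 5: 0010111010000
count of 1: 5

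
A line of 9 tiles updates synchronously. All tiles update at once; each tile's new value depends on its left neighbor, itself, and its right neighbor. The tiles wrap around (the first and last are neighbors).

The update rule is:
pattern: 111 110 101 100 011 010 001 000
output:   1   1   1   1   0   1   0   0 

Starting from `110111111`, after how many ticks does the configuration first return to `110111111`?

9

111011111
111101111
111110111
111111011
111111101
111111110
011111111
101111111
110111111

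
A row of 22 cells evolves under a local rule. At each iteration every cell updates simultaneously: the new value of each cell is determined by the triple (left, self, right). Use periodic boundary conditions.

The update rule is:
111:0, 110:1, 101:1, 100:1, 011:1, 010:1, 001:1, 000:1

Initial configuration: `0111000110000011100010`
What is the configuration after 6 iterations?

iteration 1: 1101111111111110111111
iteration 2: 0111000000000011100000
iteration 3: 1101111111111110111111  (repeats iteration 1; period 2)
iteration 6: 0111000000000011100000

0111000000000011100000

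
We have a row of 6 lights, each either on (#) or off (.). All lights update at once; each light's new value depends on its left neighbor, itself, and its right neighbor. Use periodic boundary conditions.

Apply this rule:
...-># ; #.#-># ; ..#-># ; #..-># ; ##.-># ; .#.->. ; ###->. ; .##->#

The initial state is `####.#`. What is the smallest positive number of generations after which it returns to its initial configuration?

...###
####.#

2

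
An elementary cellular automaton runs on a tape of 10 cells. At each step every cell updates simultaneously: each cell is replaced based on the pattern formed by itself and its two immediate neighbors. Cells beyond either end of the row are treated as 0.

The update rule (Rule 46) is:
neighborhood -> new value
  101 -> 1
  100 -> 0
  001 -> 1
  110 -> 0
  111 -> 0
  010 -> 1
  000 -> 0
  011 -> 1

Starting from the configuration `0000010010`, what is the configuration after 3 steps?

0000110110
0001101100
0011011000

0011011000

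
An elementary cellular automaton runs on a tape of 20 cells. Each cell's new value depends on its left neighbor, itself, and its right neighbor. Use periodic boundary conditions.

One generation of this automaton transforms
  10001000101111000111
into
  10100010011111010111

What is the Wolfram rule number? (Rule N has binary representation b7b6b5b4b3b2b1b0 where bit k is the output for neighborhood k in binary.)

233

position 11: 111 → 1  (bit 7 = 1)
position 0: 110 → 1  (bit 6 = 1)
position 9: 101 → 1  (bit 5 = 1)
position 1: 100 → 0  (bit 4 = 0)
position 10: 011 → 1  (bit 3 = 1)
position 4: 010 → 0  (bit 2 = 0)
position 3: 001 → 0  (bit 1 = 0)
position 2: 000 → 1  (bit 0 = 1)
bits b7..b0 = 11101001 = 233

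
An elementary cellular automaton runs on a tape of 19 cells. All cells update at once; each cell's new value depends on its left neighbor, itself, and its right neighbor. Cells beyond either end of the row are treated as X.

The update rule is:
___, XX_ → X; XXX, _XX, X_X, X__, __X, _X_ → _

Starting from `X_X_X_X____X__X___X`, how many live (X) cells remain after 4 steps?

10

step 1: X_______XX______X__
step 2: X_XXXXX__X_XXXX____
step 3: X_____X_______X_XX_
step 4: X_XXX___XXXXX____X_
count of X: 10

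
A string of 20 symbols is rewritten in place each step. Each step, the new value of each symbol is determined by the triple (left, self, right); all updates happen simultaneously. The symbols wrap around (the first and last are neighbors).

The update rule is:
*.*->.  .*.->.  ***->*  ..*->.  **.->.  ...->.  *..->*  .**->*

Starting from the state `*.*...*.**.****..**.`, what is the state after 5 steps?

...*....*..***.*.*..
....*....*.**.....*.
.....*.....*.*.....*
*.....*.......*.....
.*.....*.......*....

.*.....*.......*....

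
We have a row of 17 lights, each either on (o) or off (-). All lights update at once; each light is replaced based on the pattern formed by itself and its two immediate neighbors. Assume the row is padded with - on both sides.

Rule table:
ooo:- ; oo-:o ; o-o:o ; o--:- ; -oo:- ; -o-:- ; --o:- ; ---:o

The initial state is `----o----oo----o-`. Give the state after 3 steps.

ooo---oo--o-oo---
--o-o--o---o-o-oo
o--o-----o--o-o-o

o--o-----o--o-o-o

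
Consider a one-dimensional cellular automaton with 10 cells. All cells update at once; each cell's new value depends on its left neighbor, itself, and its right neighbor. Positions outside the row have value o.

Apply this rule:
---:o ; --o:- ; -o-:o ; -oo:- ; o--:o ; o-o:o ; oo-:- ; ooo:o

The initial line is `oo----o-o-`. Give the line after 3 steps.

ooooooo-oo

o-ooo-oooo
-o-o-o-ooo
ooooooo-oo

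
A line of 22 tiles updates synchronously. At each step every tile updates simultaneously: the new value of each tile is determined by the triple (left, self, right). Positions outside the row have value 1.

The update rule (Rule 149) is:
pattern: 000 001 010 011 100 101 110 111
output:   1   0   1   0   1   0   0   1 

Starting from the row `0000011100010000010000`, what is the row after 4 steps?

1010100111010100011010

1111001011011111011110
1110101000001110001100
1100101111100101100010
1010100111010100011010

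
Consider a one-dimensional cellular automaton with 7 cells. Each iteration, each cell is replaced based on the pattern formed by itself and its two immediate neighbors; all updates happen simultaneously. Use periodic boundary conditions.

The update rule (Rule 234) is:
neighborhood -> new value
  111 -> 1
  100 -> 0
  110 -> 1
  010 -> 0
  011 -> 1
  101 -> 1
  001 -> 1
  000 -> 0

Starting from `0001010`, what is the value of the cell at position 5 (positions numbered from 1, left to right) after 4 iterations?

iteration 1: 0010100
iteration 2: 0101000
iteration 3: 1010000
iteration 4: 0100001
position 5 holds 0

0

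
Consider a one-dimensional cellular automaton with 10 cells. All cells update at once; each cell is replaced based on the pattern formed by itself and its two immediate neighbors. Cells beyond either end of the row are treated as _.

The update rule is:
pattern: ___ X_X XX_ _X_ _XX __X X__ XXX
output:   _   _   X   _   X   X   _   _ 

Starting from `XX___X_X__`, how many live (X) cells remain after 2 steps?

3

XX__X_____
XX_X______
count of X: 3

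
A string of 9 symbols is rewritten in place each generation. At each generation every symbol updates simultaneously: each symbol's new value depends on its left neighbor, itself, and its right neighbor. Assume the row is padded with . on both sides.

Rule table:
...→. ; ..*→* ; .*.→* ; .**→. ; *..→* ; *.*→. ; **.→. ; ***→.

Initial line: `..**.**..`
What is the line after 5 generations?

.*.....*.

.*.....*.
***...***
...*.*...
..**.**..  (repeats generation 0; period 4)
generation 5: .*.....*.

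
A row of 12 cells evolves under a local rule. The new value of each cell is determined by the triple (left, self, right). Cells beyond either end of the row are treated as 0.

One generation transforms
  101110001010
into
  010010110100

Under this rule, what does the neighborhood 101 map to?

1

At position 1 the neighborhood is 101; the next row has 1 there.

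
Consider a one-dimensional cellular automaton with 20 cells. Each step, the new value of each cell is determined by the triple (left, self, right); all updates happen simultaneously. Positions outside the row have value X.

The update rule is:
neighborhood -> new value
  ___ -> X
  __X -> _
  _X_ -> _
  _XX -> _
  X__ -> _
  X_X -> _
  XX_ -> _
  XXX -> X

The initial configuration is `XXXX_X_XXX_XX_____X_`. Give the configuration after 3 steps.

X____X__X__X________

step 1: XXX_____X_____XXX___
step 2: XX__XXX___XXX__X__X_
step 3: X____X__X__X________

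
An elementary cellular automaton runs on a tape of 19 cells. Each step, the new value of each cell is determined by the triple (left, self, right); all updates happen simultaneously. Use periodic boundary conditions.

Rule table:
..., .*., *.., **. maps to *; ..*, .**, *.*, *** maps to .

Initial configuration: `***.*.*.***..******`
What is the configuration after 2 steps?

..*.*.*...**.......
*.*.*.***..********

*.*.*.***..********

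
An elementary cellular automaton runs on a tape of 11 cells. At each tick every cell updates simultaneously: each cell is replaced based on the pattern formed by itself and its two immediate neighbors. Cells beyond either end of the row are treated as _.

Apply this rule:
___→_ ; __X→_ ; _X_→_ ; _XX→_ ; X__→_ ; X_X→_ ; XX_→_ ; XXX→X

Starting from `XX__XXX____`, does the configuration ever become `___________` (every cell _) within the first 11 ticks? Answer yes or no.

yes

tick 1: _____X_____
tick 2: ___________
all cells are _ at tick 2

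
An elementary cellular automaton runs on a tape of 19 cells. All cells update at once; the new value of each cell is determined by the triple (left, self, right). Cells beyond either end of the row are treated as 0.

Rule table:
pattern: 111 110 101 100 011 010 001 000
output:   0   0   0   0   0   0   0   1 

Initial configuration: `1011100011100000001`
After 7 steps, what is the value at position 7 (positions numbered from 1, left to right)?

1

0000001000001111100
1111100011100000001
0000001000001111100  (repeats step 1; period 2)
step 7: 0000001000001111100
position 7 holds 1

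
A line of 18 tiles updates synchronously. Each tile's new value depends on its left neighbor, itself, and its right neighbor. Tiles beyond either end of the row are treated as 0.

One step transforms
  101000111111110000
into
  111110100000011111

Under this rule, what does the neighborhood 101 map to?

1

At position 1 the neighborhood is 101; the next row has 1 there.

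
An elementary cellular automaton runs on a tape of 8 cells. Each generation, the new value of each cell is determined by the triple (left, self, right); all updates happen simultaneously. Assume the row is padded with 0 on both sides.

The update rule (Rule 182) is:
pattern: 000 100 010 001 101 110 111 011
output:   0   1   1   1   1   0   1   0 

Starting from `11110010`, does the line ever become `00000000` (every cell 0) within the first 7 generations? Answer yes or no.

no

01101111
10010110
11111001
01110111
10101010
11111111
01111110
generation 7 is 01111110, still not uniform 0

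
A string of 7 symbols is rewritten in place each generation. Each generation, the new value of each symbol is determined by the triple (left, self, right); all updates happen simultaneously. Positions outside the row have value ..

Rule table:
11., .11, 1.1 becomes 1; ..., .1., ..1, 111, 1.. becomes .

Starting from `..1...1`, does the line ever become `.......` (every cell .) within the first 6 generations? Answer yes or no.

.......
all cells are . at generation 1

yes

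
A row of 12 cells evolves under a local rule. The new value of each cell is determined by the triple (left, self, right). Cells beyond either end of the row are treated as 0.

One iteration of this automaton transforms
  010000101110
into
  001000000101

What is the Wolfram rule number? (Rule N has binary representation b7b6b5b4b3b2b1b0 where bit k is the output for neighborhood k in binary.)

position 9: 111 → 1  (bit 7 = 1)
position 10: 110 → 0  (bit 6 = 0)
position 7: 101 → 0  (bit 5 = 0)
position 2: 100 → 1  (bit 4 = 1)
position 8: 011 → 0  (bit 3 = 0)
position 1: 010 → 0  (bit 2 = 0)
position 0: 001 → 0  (bit 1 = 0)
position 3: 000 → 0  (bit 0 = 0)
bits b7..b0 = 10010000 = 144

144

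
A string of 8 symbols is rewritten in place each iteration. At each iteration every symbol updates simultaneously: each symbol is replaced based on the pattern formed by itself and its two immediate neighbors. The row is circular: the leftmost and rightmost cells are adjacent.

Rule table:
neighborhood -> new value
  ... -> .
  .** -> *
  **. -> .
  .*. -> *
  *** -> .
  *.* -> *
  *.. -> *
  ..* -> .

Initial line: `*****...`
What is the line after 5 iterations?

**..**..

iteration 1: *....*..
iteration 2: **...**.
iteration 3: *.*..*.*
iteration 4: .***.***
iteration 5: **..**..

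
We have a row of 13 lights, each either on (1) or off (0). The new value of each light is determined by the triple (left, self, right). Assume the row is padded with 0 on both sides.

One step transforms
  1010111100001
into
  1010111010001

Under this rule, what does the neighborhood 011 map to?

1

At position 4 the neighborhood is 011; the next row has 1 there.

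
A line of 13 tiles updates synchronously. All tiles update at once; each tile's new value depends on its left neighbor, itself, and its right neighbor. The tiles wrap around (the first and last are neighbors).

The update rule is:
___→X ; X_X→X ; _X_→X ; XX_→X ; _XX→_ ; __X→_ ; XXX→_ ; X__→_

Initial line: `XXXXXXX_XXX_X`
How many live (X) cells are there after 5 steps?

______XX__XX_
XXXXX__X___X_
____X__X_X_XX
_XX_X__XXXX_X
X_XXX_____XXX
count of X: 7

7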